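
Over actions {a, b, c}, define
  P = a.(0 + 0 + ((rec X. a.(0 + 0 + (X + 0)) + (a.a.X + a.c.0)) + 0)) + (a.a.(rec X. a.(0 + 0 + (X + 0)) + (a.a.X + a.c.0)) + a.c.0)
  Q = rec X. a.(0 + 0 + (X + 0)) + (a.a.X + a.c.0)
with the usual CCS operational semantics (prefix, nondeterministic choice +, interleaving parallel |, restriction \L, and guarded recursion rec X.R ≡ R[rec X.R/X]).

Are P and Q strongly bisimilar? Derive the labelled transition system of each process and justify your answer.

YES

P's transition system — 6 states:
  p0 = a.(0 + 0 + ((rec X. a.(0 + 0 + (X + 0)) + (a.a.X + a.c.0)) + 0)) + (a.a.(rec X. a.(0 + 0 + (X + 0)) + (a.a.X + a.c.0)) + a.c.0) ⊢ ··a··> p1, ··a··> p2, ··a··> p3
  p1 = 0 + 0 + ((rec X. a.(0 + 0 + (X + 0)) + (a.a.X + a.c.0)) + 0) ⊢ ··a··> p1, ··a··> p2, ··a··> p3
  p2 = a.(rec X. a.(0 + 0 + (X + 0)) + (a.a.X + a.c.0)) ⊢ ··a··> p4
  p3 = c.0 ⊢ ··c··> p5
  p4 = rec X. a.(0 + 0 + (X + 0)) + (a.a.X + a.c.0) ⊢ ··a··> p1, ··a··> p2, ··a··> p3
  p5 = 0 ⊢ stopped
Q's transition system — 5 states:
  q0 = rec X. a.(0 + 0 + (X + 0)) + (a.a.X + a.c.0) ⊢ ··a··> q1, ··a··> q2, ··a··> q3
  q1 = 0 + 0 + ((rec X. a.(0 + 0 + (X + 0)) + (a.a.X + a.c.0)) + 0) ⊢ ··a··> q1, ··a··> q2, ··a··> q3
  q2 = a.(rec X. a.(0 + 0 + (X + 0)) + (a.a.X + a.c.0)) ⊢ ··a··> q0
  q3 = c.0 ⊢ ··c··> q4
  q4 = 0 ⊢ stopped
Partition-refinement fixed point:
  B0 = {p0, p1, p4, q0, q1}
  B1 = {p2, q2}
  B2 = {p3, q3}
  B3 = {p5, q4}
p0 ∈ B0, q0 ∈ B0 → same block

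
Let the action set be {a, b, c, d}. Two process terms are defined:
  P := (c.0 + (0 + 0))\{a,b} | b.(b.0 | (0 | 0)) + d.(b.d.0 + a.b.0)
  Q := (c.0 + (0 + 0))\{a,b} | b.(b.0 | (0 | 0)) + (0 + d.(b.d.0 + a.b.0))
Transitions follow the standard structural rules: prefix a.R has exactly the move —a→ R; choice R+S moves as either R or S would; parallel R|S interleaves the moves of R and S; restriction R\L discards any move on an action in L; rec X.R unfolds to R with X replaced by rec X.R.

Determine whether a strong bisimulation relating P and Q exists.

LTS(P): 10 reachable states
  m0 = (c.0 + (0 + 0))\{a,b} | b.(b.0 | (0 | 0)) + d.(b.d.0 + a.b.0) → —b→ m1, —c→ m2, —d→ m3
  m1 = (c.0 + (0 + 0))\{a,b} | (b.0 | (0 | 0)) → —b→ m4, —c→ m5
  m2 = 0\{a,b} | b.(b.0 | (0 | 0)) → —b→ m5
  m3 = b.d.0 + a.b.0 → —a→ m6, —b→ m7
  m4 = (c.0 + (0 + 0))\{a,b} | (0 | (0 | 0)) → —c→ m8
  m5 = 0\{a,b} | (b.0 | (0 | 0)) → —b→ m8
  m6 = b.0 → —b→ m9
  m7 = d.0 → —d→ m9
  m8 = 0\{a,b} | (0 | (0 | 0)) → ∅
  m9 = 0 → ∅
LTS(Q): 10 reachable states
  n0 = (c.0 + (0 + 0))\{a,b} | b.(b.0 | (0 | 0)) + (0 + d.(b.d.0 + a.b.0)) → —b→ n1, —c→ n2, —d→ n3
  n1 = (c.0 + (0 + 0))\{a,b} | (b.0 | (0 | 0)) → —b→ n4, —c→ n5
  n2 = 0\{a,b} | b.(b.0 | (0 | 0)) → —b→ n5
  n3 = b.d.0 + a.b.0 → —a→ n6, —b→ n7
  n4 = (c.0 + (0 + 0))\{a,b} | (0 | (0 | 0)) → —c→ n8
  n5 = 0\{a,b} | (b.0 | (0 | 0)) → —b→ n8
  n6 = b.0 → —b→ n9
  n7 = d.0 → —d→ n9
  n8 = 0\{a,b} | (0 | (0 | 0)) → ∅
  n9 = 0 → ∅
Partition-refinement fixed point:
  B0 = {m0, n0}
  B1 = {m2, n2}
  B2 = {m5, m6, n5, n6}
  B3 = {m8, m9, n8, n9}
  B4 = {m1, n1}
  B5 = {m4, n4}
  B6 = {m3, n3}
  B7 = {m7, n7}
m0 ∈ B0, n0 ∈ B0 → same block

P ~ Q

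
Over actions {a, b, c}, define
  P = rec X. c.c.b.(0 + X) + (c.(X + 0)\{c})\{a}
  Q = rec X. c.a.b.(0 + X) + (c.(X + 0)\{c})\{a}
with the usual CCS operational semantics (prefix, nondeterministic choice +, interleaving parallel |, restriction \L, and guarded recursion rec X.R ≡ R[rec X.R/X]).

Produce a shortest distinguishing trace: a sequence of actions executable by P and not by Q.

cc

P's transition system — 5 states:
  p0 = rec X. c.c.b.(0 + X) + (c.(X + 0)\{c})\{a} :: ··c··> p1, ··c··> p2
  p1 = ((rec X. c.c.b.(0 + X) + (c.(X + 0)\{c})\{a}) + 0)\{c}\{a} :: ∅
  p2 = c.b.(0 + (rec X. c.c.b.(0 + X) + (c.(X + 0)\{c})\{a})) :: ··c··> p3
  p3 = b.(0 + (rec X. c.c.b.(0 + X) + (c.(X + 0)\{c})\{a})) :: ··b··> p4
  p4 = 0 + (rec X. c.c.b.(0 + X) + (c.(X + 0)\{c})\{a}) :: ··c··> p1, ··c··> p2
Q's transition system — 5 states:
  q0 = rec X. c.a.b.(0 + X) + (c.(X + 0)\{c})\{a} :: ··c··> q1, ··c··> q2
  q1 = ((rec X. c.a.b.(0 + X) + (c.(X + 0)\{c})\{a}) + 0)\{c}\{a} :: ∅
  q2 = a.b.(0 + (rec X. c.a.b.(0 + X) + (c.(X + 0)\{c})\{a})) :: ··a··> q3
  q3 = b.(0 + (rec X. c.a.b.(0 + X) + (c.(X + 0)\{c})\{a})) :: ··b··> q4
  q4 = 0 + (rec X. c.a.b.(0 + X) + (c.(X + 0)\{c})\{a}) :: ··c··> q1, ··c··> q2
Run σ = ⟨cc⟩ on P: start {p0}
  [1] c ⇒ {p1, p2}
  [2] c ⇒ {p3}
  P completes σ.
Run σ = ⟨cc⟩ on Q: start {q0}
  [1] c ⇒ {q1, q2}
  [2] c ⇒ ∅  — Q cannot continue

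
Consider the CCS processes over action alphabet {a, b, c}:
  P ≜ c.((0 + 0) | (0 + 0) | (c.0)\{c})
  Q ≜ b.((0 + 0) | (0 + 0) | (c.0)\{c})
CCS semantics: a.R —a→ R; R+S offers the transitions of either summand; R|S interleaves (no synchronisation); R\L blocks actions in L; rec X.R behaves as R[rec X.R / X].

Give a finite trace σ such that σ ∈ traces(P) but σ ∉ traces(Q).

c

LTS(P): 2 reachable states
  s0 = c.((0 + 0) | (0 + 0) | (c.0)\{c}) has moves =c=> s1
  s1 = (0 + 0) | (0 + 0) | (c.0)\{c} has moves ·
LTS(Q): 2 reachable states
  t0 = b.((0 + 0) | (0 + 0) | (c.0)\{c}) has moves =b=> t1
  t1 = (0 + 0) | (0 + 0) | (c.0)\{c} has moves ·
Executing c from P (initial set {s0}):
  step 1 (c): {s1}
  P completes σ.
Executing c from Q (initial set {t0}):
  step 1 (c): no successor for Q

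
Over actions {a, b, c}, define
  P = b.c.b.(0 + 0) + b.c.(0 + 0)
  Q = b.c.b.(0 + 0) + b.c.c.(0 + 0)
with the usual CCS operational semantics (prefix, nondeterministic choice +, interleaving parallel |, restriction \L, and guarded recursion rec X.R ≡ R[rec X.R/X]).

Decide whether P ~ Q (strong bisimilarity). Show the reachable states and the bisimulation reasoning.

not bisimilar

Reachable graph of P (5 states):
  p0 = b.c.b.(0 + 0) + b.c.(0 + 0) has moves =b=> p1, =b=> p2
  p1 = c.(0 + 0) has moves =c=> p3
  p2 = c.b.(0 + 0) has moves =c=> p4
  p3 = 0 + 0 has moves ∅
  p4 = b.(0 + 0) has moves =b=> p3
Reachable graph of Q (6 states):
  q0 = b.c.b.(0 + 0) + b.c.c.(0 + 0) has moves =b=> q1, =b=> q2
  q1 = c.b.(0 + 0) has moves =c=> q3
  q2 = c.c.(0 + 0) has moves =c=> q4
  q3 = b.(0 + 0) has moves =b=> q5
  q4 = c.(0 + 0) has moves =c=> q5
  q5 = 0 + 0 has moves ∅
Bisimilarity quotient blocks:
  B0 = {p0}
  B1 = {p1, q4}
  B2 = {p3, q5}
  B3 = {p2, q1}
  B4 = {p4, q3}
  B5 = {q0}
  B6 = {q2}
p0 ∈ B0, q0 ∈ B5 → different blocks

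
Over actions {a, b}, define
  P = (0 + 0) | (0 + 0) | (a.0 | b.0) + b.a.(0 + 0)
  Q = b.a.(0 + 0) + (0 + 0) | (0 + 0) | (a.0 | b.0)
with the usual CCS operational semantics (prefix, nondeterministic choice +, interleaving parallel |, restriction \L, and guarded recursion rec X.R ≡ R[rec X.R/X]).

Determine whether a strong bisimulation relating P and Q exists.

YES

Reachable graph of P (6 states):
  s0 = (0 + 0) | (0 + 0) | (a.0 | b.0) + b.a.(0 + 0) ⊢ --a--▸ s1, --b--▸ s2, --b--▸ s3
  s1 = (0 + 0) | (0 + 0) | (0 | b.0) ⊢ --b--▸ s4
  s2 = (0 + 0) | (0 + 0) | (a.0 | 0) ⊢ --a--▸ s4
  s3 = a.(0 + 0) ⊢ --a--▸ s5
  s4 = (0 + 0) | (0 + 0) | (0 | 0) ⊢ ∅
  s5 = 0 + 0 ⊢ ∅
Reachable graph of Q (6 states):
  t0 = b.a.(0 + 0) + (0 + 0) | (0 + 0) | (a.0 | b.0) ⊢ --a--▸ t1, --b--▸ t2, --b--▸ t3
  t1 = (0 + 0) | (0 + 0) | (0 | b.0) ⊢ --b--▸ t4
  t2 = (0 + 0) | (0 + 0) | (a.0 | 0) ⊢ --a--▸ t4
  t3 = a.(0 + 0) ⊢ --a--▸ t5
  t4 = (0 + 0) | (0 + 0) | (0 | 0) ⊢ ∅
  t5 = 0 + 0 ⊢ ∅
Coarsest stable partition (strong bisimilarity classes):
  B0 = {s0, t0}
  B1 = {s2, s3, t2, t3}
  B2 = {s4, s5, t4, t5}
  B3 = {s1, t1}
s0 ∈ B0, t0 ∈ B0 → same block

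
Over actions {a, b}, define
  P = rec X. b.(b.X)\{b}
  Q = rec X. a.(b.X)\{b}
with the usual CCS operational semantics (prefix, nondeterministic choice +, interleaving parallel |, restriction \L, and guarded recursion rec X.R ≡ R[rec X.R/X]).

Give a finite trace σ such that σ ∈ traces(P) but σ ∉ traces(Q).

P's transition system — 2 states:
  m0 = rec X. b.(b.X)\{b} → =b=> m1
  m1 = (b.(rec X. b.(b.X)\{b}))\{b} → deadlocked
Q's transition system — 2 states:
  n0 = rec X. a.(b.X)\{b} → =a=> n1
  n1 = (b.(rec X. a.(b.X)\{b}))\{b} → deadlocked
Executing b from P (initial set {m0}):
  step 1 (b): {m1}
  P completes σ.
Executing b from Q (initial set {n0}):
  step 1 (b): no successor for Q

b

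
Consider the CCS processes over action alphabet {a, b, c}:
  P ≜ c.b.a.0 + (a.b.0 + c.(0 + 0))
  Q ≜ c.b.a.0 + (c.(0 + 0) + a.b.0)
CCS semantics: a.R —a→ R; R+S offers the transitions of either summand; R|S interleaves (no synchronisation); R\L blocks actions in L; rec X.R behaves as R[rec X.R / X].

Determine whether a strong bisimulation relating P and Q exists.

LTS(P): 6 reachable states
  s0 = c.b.a.0 + (a.b.0 + c.(0 + 0)) → --a--▸ s1, --c--▸ s2, --c--▸ s3
  s1 = b.0 → --b--▸ s4
  s2 = 0 + 0 → ∅
  s3 = b.a.0 → --b--▸ s5
  s4 = 0 → ∅
  s5 = a.0 → --a--▸ s4
LTS(Q): 6 reachable states
  t0 = c.b.a.0 + (c.(0 + 0) + a.b.0) → --a--▸ t1, --c--▸ t2, --c--▸ t3
  t1 = b.0 → --b--▸ t4
  t2 = 0 + 0 → ∅
  t3 = b.a.0 → --b--▸ t5
  t4 = 0 → ∅
  t5 = a.0 → --a--▸ t4
Coarsest stable partition (strong bisimilarity classes):
  B0 = {s0, t0}
  B1 = {s1, t1}
  B2 = {s2, s4, t2, t4}
  B3 = {s3, t3}
  B4 = {s5, t5}
s0 ∈ B0, t0 ∈ B0 → same block

bisimilar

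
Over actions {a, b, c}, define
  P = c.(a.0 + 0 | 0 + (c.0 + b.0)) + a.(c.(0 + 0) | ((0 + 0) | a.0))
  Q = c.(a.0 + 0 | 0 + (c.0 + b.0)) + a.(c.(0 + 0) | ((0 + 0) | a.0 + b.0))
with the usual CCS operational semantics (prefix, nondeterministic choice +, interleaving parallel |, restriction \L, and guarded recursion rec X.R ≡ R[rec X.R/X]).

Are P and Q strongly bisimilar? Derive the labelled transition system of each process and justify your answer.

NO

P's transition system — 7 states:
  p0 = c.(a.0 + 0 | 0 + (c.0 + b.0)) + a.(c.(0 + 0) | ((0 + 0) | a.0)) → -a-> p1, -c-> p2
  p1 = c.(0 + 0) | ((0 + 0) | a.0) → -a-> p3, -c-> p4
  p2 = a.0 + 0 | 0 + (c.0 + b.0) → -a-> p5, -b-> p5, -c-> p5
  p3 = c.(0 + 0) | ((0 + 0) | 0) → -c-> p6
  p4 = (0 + 0) | ((0 + 0) | a.0) → -a-> p6
  p5 = 0 → ∅
  p6 = (0 + 0) | ((0 + 0) | 0) → ∅
Q's transition system — 9 states:
  q0 = c.(a.0 + 0 | 0 + (c.0 + b.0)) + a.(c.(0 + 0) | ((0 + 0) | a.0 + b.0)) → -a-> q1, -c-> q2
  q1 = c.(0 + 0) | ((0 + 0) | a.0 + b.0) → -a-> q3, -b-> q4, -c-> q5
  q2 = a.0 + 0 | 0 + (c.0 + b.0) → -a-> q6, -b-> q6, -c-> q6
  q3 = c.(0 + 0) | ((0 + 0) | 0) → -c-> q7
  q4 = c.(0 + 0) | 0 → -c-> q8
  q5 = (0 + 0) | ((0 + 0) | a.0 + b.0) → -a-> q7, -b-> q8
  q6 = 0 → ∅
  q7 = (0 + 0) | ((0 + 0) | 0) → ∅
  q8 = (0 + 0) | 0 → ∅
Coarsest stable partition (strong bisimilarity classes):
  B0 = {p0}
  B1 = {p1}
  B2 = {p3, q3, q4}
  B3 = {p5, p6, q6, q7, q8}
  B4 = {p4}
  B5 = {p2, q2}
  B6 = {q0}
  B7 = {q1}
  B8 = {q5}
p0 ∈ B0, q0 ∈ B6 → different blocks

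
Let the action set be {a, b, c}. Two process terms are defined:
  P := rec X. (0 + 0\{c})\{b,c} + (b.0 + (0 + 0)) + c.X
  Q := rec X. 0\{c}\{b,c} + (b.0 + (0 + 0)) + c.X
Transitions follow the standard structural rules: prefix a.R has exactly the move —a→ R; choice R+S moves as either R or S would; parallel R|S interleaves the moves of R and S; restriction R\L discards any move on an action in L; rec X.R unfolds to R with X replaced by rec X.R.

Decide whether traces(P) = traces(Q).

P's transition system — 2 states:
  s0 = rec X. (0 + 0\{c})\{b,c} + (b.0 + (0 + 0)) + c.X | -b-> s1, -c-> s0
  s1 = 0 | ·
Q's transition system — 2 states:
  t0 = rec X. 0\{c}\{b,c} + (b.0 + (0 + 0)) + c.X | -b-> t1, -c-> t0
  t1 = 0 | ·
Partition-refinement fixed point:
  B0 = {s0, t0}
  B1 = {s1, t1}
s0 ∈ B0, t0 ∈ B0 → same block
Bisimilar ⇒ trace-equivalent.

trace-equivalent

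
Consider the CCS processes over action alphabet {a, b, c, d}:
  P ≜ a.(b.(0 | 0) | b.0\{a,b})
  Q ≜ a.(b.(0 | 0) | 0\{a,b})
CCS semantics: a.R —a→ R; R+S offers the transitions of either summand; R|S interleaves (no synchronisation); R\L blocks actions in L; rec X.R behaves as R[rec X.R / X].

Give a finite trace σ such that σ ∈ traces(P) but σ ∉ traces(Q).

abb

P's transition system — 5 states:
  m0 = a.(b.(0 | 0) | b.0\{a,b}) | -a-> m1
  m1 = b.(0 | 0) | b.0\{a,b} | -b-> m2, -b-> m3
  m2 = 0 | 0 | b.0\{a,b} | -b-> m4
  m3 = b.(0 | 0) | 0\{a,b} | -b-> m4
  m4 = 0 | 0 | 0\{a,b} | (no moves)
Q's transition system — 3 states:
  n0 = a.(b.(0 | 0) | 0\{a,b}) | -a-> n1
  n1 = b.(0 | 0) | 0\{a,b} | -b-> n2
  n2 = 0 | 0 | 0\{a,b} | (no moves)
Trace ⟨abb⟩ through P, begin at {m0}:
  step 1 (a): {m1}
  step 2 (b): {m2, m3}
  step 3 (b): {m4}
  P completes σ.
Trace ⟨abb⟩ through Q, begin at {n0}:
  step 1 (a): {n1}
  step 2 (b): {n2}
  step 3 (b): ∅ (Q stuck)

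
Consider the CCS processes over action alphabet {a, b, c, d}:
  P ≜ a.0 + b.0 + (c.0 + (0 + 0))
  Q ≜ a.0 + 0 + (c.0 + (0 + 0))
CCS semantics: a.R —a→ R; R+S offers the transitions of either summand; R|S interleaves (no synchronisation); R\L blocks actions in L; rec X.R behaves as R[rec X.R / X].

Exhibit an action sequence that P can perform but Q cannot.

LTS(P): 2 reachable states
  m0 = a.0 + b.0 + (c.0 + (0 + 0)) :: =a=> m1, =b=> m1, =c=> m1
  m1 = 0 :: deadlocked
LTS(Q): 2 reachable states
  n0 = a.0 + 0 + (c.0 + (0 + 0)) :: =a=> n1, =c=> n1
  n1 = 0 :: deadlocked
Executing b from P (initial set {m0}):
  [1] b ⇒ {m1}
  ✓ P
Executing b from Q (initial set {n0}):
  [1] b ⇒ ∅ (Q stuck)

b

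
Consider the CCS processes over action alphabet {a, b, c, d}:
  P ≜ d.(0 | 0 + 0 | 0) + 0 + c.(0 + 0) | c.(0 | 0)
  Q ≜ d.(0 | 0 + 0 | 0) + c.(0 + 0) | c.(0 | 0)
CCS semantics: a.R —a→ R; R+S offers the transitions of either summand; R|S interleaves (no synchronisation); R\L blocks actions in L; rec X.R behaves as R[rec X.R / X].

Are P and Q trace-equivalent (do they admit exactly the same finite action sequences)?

trace-equivalent

LTS(P): 5 reachable states
  s0 = d.(0 | 0 + 0 | 0) + 0 + c.(0 + 0) | c.(0 | 0) | ··c··> s1, ··c··> s2, ··d··> s3
  s1 = (0 + 0) | c.(0 | 0) | ··c··> s4
  s2 = c.(0 + 0) | (0 | 0) | ··c··> s4
  s3 = 0 | 0 + 0 | 0 | ∅
  s4 = (0 + 0) | (0 | 0) | ∅
LTS(Q): 5 reachable states
  t0 = d.(0 | 0 + 0 | 0) + c.(0 + 0) | c.(0 | 0) | ··c··> t1, ··c··> t2, ··d··> t3
  t1 = (0 + 0) | c.(0 | 0) | ··c··> t4
  t2 = c.(0 + 0) | (0 | 0) | ··c··> t4
  t3 = 0 | 0 + 0 | 0 | ∅
  t4 = (0 + 0) | (0 | 0) | ∅
Bisimilarity quotient blocks:
  B0 = {s0, t0}
  B1 = {s1, s2, t1, t2}
  B2 = {s3, s4, t3, t4}
s0 ∈ B0, t0 ∈ B0 → same block
Bisimilar ⇒ trace-equivalent.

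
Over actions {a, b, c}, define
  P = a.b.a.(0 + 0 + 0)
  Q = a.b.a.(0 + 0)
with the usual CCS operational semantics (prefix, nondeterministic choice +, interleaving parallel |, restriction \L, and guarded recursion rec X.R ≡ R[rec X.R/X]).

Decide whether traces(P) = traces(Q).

YES

P's transition system — 4 states:
  p0 = a.b.a.(0 + 0 + 0) ⊢ =a=> p1
  p1 = b.a.(0 + 0 + 0) ⊢ =b=> p2
  p2 = a.(0 + 0 + 0) ⊢ =a=> p3
  p3 = 0 + 0 + 0 ⊢ ·
Q's transition system — 4 states:
  q0 = a.b.a.(0 + 0) ⊢ =a=> q1
  q1 = b.a.(0 + 0) ⊢ =b=> q2
  q2 = a.(0 + 0) ⊢ =a=> q3
  q3 = 0 + 0 ⊢ ·
Coarsest stable partition (strong bisimilarity classes):
  B0 = {p0, q0}
  B1 = {p1, q1}
  B2 = {p2, q2}
  B3 = {p3, q3}
p0 ∈ B0, q0 ∈ B0 → same block
Bisimilar ⇒ trace-equivalent.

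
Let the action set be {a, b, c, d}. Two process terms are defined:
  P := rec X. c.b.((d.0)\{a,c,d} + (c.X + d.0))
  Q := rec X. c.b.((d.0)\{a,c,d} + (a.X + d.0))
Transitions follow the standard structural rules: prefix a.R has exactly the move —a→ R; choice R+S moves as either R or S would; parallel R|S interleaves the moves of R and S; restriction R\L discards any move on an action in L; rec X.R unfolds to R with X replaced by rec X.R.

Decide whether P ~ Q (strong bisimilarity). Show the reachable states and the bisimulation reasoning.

Reachable graph of P (4 states):
  s0 = rec X. c.b.((d.0)\{a,c,d} + (c.X + d.0)) → =c=> s1
  s1 = b.((d.0)\{a,c,d} + (c.(rec X. c.b.((d.0)\{a,c,d} + (c.X + d.0))) + d.0)) → =b=> s2
  s2 = (d.0)\{a,c,d} + (c.(rec X. c.b.((d.0)\{a,c,d} + (c.X + d.0))) + d.0) → =c=> s0, =d=> s3
  s3 = 0 → deadlocked
Reachable graph of Q (4 states):
  t0 = rec X. c.b.((d.0)\{a,c,d} + (a.X + d.0)) → =c=> t1
  t1 = b.((d.0)\{a,c,d} + (a.(rec X. c.b.((d.0)\{a,c,d} + (a.X + d.0))) + d.0)) → =b=> t2
  t2 = (d.0)\{a,c,d} + (a.(rec X. c.b.((d.0)\{a,c,d} + (a.X + d.0))) + d.0) → =a=> t0, =d=> t3
  t3 = 0 → deadlocked
Partition-refinement fixed point:
  B0 = {s0}
  B1 = {s1}
  B2 = {s2}
  B3 = {s3, t3}
  B4 = {t0}
  B5 = {t1}
  B6 = {t2}
s0 ∈ B0, t0 ∈ B4 → different blocks

not bisimilar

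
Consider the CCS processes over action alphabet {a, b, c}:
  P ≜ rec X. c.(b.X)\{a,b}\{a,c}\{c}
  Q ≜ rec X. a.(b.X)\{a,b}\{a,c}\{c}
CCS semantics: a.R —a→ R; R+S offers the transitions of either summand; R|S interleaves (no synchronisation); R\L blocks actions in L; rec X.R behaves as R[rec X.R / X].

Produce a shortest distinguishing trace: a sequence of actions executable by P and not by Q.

c

P's transition system — 2 states:
  u0 = rec X. c.(b.X)\{a,b}\{a,c}\{c} :: -c-> u1
  u1 = (b.(rec X. c.(b.X)\{a,b}\{a,c}\{c}))\{a,b}\{a,c}\{c} :: ·
Q's transition system — 2 states:
  v0 = rec X. a.(b.X)\{a,b}\{a,c}\{c} :: -a-> v1
  v1 = (b.(rec X. a.(b.X)\{a,b}\{a,c}\{c}))\{a,b}\{a,c}\{c} :: ·
Executing c from P (initial set {u0}):
  step 1 (c): {u1}
  P completes σ.
Executing c from Q (initial set {v0}):
  step 1 (c): no successor for Q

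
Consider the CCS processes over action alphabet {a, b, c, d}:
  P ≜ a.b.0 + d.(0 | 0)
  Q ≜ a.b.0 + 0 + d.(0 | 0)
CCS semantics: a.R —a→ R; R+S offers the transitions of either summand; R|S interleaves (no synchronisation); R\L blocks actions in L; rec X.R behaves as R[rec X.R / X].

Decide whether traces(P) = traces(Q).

traces(P) = traces(Q)

Reachable graph of P (4 states):
  u0 = a.b.0 + d.(0 | 0) ⊢ =a=> u1, =d=> u2
  u1 = b.0 ⊢ =b=> u3
  u2 = 0 | 0 ⊢ (no moves)
  u3 = 0 ⊢ (no moves)
Reachable graph of Q (4 states):
  v0 = a.b.0 + 0 + d.(0 | 0) ⊢ =a=> v1, =d=> v2
  v1 = b.0 ⊢ =b=> v3
  v2 = 0 | 0 ⊢ (no moves)
  v3 = 0 ⊢ (no moves)
Coarsest stable partition (strong bisimilarity classes):
  B0 = {u0, v0}
  B1 = {u1, v1}
  B2 = {u2, u3, v2, v3}
u0 ∈ B0, v0 ∈ B0 → same block
Bisimilar ⇒ trace-equivalent.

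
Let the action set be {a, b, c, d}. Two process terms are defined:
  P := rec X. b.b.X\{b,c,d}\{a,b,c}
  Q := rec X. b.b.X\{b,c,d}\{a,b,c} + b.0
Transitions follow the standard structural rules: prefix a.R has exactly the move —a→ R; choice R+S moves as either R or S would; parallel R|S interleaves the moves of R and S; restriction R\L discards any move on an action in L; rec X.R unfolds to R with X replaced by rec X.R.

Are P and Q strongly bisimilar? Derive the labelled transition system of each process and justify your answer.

P ≁ Q

Reachable graph of P (3 states):
  m0 = rec X. b.b.X\{b,c,d}\{a,b,c} | -b-> m1
  m1 = b.(rec X. b.b.X\{b,c,d}\{a,b,c})\{b,c,d}\{a,b,c} | -b-> m2
  m2 = (rec X. b.b.X\{b,c,d}\{a,b,c})\{b,c,d}\{a,b,c} | ∅
Reachable graph of Q (4 states):
  n0 = rec X. b.b.X\{b,c,d}\{a,b,c} + b.0 | -b-> n1, -b-> n2
  n1 = 0 | ∅
  n2 = b.(rec X. b.b.X\{b,c,d}\{a,b,c} + b.0)\{b,c,d}\{a,b,c} | -b-> n3
  n3 = (rec X. b.b.X\{b,c,d}\{a,b,c} + b.0)\{b,c,d}\{a,b,c} | ∅
Bisimilarity quotient blocks:
  B0 = {m0}
  B1 = {m1, n2}
  B2 = {m2, n1, n3}
  B3 = {n0}
m0 ∈ B0, n0 ∈ B3 → different blocks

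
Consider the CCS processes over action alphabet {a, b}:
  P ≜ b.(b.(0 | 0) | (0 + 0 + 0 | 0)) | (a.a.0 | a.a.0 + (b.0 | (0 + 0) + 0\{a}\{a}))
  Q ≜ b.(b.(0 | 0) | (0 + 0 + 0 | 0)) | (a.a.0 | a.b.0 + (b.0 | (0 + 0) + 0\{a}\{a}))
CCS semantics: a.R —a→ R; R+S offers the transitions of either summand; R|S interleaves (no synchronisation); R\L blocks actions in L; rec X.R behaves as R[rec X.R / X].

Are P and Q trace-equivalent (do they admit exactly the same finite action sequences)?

trace-distinct — witness ⟨aaaa⟩

LTS(P): 30 reachable states
  u0 = b.(b.(0 | 0) | (0 + 0 + 0 | 0)) | (a.a.0 | a.a.0 + (b.0 | (0 + 0) + 0\{a}\{a})) has moves =a=> u1, =a=> u2, =b=> u3, =b=> u4
  u1 = b.(b.(0 | 0) | (0 + 0 + 0 | 0)) | (a.0 | a.a.0) has moves =a=> u5, =a=> u6, =b=> u7
  u2 = b.(b.(0 | 0) | (0 + 0 + 0 | 0)) | (a.a.0 | a.0) has moves =a=> u6, =a=> u8, =b=> u9
  u3 = b.(0 | 0) | (0 + 0 + 0 | 0) | (a.a.0 | a.a.0 + (b.0 | (0 + 0) + 0\{a}\{a})) has moves =a=> u7, =a=> u9, =b=> u10, =b=> u11
  u4 = b.(b.(0 | 0) | (0 + 0 + 0 | 0)) | (0 | (0 + 0)) has moves =b=> u11
  u5 = b.(b.(0 | 0) | (0 + 0 + 0 | 0)) | (0 | a.a.0) has moves =a=> u12, =b=> u13
  u6 = b.(b.(0 | 0) | (0 + 0 + 0 | 0)) | (a.0 | a.0) has moves =a=> u12, =a=> u14, =b=> u15
  u7 = b.(0 | 0) | (0 + 0 + 0 | 0) | (a.0 | a.a.0) has moves =a=> u13, =a=> u15, =b=> u16
  u8 = b.(b.(0 | 0) | (0 + 0 + 0 | 0)) | (a.a.0 | 0) has moves =a=> u14, =b=> u17
  u9 = b.(0 | 0) | (0 + 0 + 0 | 0) | (a.a.0 | a.0) has moves =a=> u15, =a=> u17, =b=> u18
  u10 = 0 | 0 | (0 + 0 + 0 | 0) | (a.a.0 | a.a.0 + (b.0 | (0 + 0) + 0\{a}\{a})) has moves =a=> u16, =a=> u18, =b=> u19
  u11 = b.(0 | 0) | (0 + 0 + 0 | 0) | (0 | (0 + 0)) has moves =b=> u19
  u12 = b.(b.(0 | 0) | (0 + 0 + 0 | 0)) | (0 | a.0) has moves =a=> u20, =b=> u21
  u13 = b.(0 | 0) | (0 + 0 + 0 | 0) | (0 | a.a.0) has moves =a=> u21, =b=> u22
  u14 = b.(b.(0 | 0) | (0 + 0 + 0 | 0)) | (a.0 | 0) has moves =a=> u20, =b=> u23
  u15 = b.(0 | 0) | (0 + 0 + 0 | 0) | (a.0 | a.0) has moves =a=> u21, =a=> u23, =b=> u24
  u16 = 0 | 0 | (0 + 0 + 0 | 0) | (a.0 | a.a.0) has moves =a=> u22, =a=> u24
  u17 = b.(0 | 0) | (0 + 0 + 0 | 0) | (a.a.0 | 0) has moves =a=> u23, =b=> u25
  u18 = 0 | 0 | (0 + 0 + 0 | 0) | (a.a.0 | a.0) has moves =a=> u24, =a=> u25
  u19 = 0 | 0 | (0 + 0 + 0 | 0) | (0 | (0 + 0)) has moves (no moves)
  u20 = b.(b.(0 | 0) | (0 + 0 + 0 | 0)) | (0 | 0) has moves =b=> u26
  u21 = b.(0 | 0) | (0 + 0 + 0 | 0) | (0 | a.0) has moves =a=> u26, =b=> u27
  u22 = 0 | 0 | (0 + 0 + 0 | 0) | (0 | a.a.0) has moves =a=> u27
  u23 = b.(0 | 0) | (0 + 0 + 0 | 0) | (a.0 | 0) has moves =a=> u26, =b=> u28
  u24 = 0 | 0 | (0 + 0 + 0 | 0) | (a.0 | a.0) has moves =a=> u27, =a=> u28
  u25 = 0 | 0 | (0 + 0 + 0 | 0) | (a.a.0 | 0) has moves =a=> u28
  u26 = b.(0 | 0) | (0 + 0 + 0 | 0) | (0 | 0) has moves =b=> u29
  u27 = 0 | 0 | (0 + 0 + 0 | 0) | (0 | a.0) has moves =a=> u29
  u28 = 0 | 0 | (0 + 0 + 0 | 0) | (a.0 | 0) has moves =a=> u29
  u29 = 0 | 0 | (0 + 0 + 0 | 0) | (0 | 0) has moves (no moves)
LTS(Q): 30 reachable states
  v0 = b.(b.(0 | 0) | (0 + 0 + 0 | 0)) | (a.a.0 | a.b.0 + (b.0 | (0 + 0) + 0\{a}\{a})) has moves =a=> v1, =a=> v2, =b=> v3, =b=> v4
  v1 = b.(b.(0 | 0) | (0 + 0 + 0 | 0)) | (a.0 | a.b.0) has moves =a=> v5, =a=> v6, =b=> v7
  v2 = b.(b.(0 | 0) | (0 + 0 + 0 | 0)) | (a.a.0 | b.0) has moves =a=> v6, =b=> v8, =b=> v9
  v3 = b.(0 | 0) | (0 + 0 + 0 | 0) | (a.a.0 | a.b.0 + (b.0 | (0 + 0) + 0\{a}\{a})) has moves =a=> v7, =a=> v8, =b=> v10, =b=> v11
  v4 = b.(b.(0 | 0) | (0 + 0 + 0 | 0)) | (0 | (0 + 0)) has moves =b=> v11
  v5 = b.(b.(0 | 0) | (0 + 0 + 0 | 0)) | (0 | a.b.0) has moves =a=> v12, =b=> v13
  v6 = b.(b.(0 | 0) | (0 + 0 + 0 | 0)) | (a.0 | b.0) has moves =a=> v12, =b=> v14, =b=> v15
  v7 = b.(0 | 0) | (0 + 0 + 0 | 0) | (a.0 | a.b.0) has moves =a=> v13, =a=> v14, =b=> v16
  v8 = b.(0 | 0) | (0 + 0 + 0 | 0) | (a.a.0 | b.0) has moves =a=> v14, =b=> v17, =b=> v18
  v9 = b.(b.(0 | 0) | (0 + 0 + 0 | 0)) | (a.a.0 | 0) has moves =a=> v15, =b=> v18
  v10 = 0 | 0 | (0 + 0 + 0 | 0) | (a.a.0 | a.b.0 + (b.0 | (0 + 0) + 0\{a}\{a})) has moves =a=> v16, =a=> v17, =b=> v19
  v11 = b.(0 | 0) | (0 + 0 + 0 | 0) | (0 | (0 + 0)) has moves =b=> v19
  v12 = b.(b.(0 | 0) | (0 + 0 + 0 | 0)) | (0 | b.0) has moves =b=> v20, =b=> v21
  v13 = b.(0 | 0) | (0 + 0 + 0 | 0) | (0 | a.b.0) has moves =a=> v20, =b=> v22
  v14 = b.(0 | 0) | (0 + 0 + 0 | 0) | (a.0 | b.0) has moves =a=> v20, =b=> v23, =b=> v24
  v15 = b.(b.(0 | 0) | (0 + 0 + 0 | 0)) | (a.0 | 0) has moves =a=> v21, =b=> v24
  v16 = 0 | 0 | (0 + 0 + 0 | 0) | (a.0 | a.b.0) has moves =a=> v22, =a=> v23
  v17 = 0 | 0 | (0 + 0 + 0 | 0) | (a.a.0 | b.0) has moves =a=> v23, =b=> v25
  v18 = b.(0 | 0) | (0 + 0 + 0 | 0) | (a.a.0 | 0) has moves =a=> v24, =b=> v25
  v19 = 0 | 0 | (0 + 0 + 0 | 0) | (0 | (0 + 0)) has moves (no moves)
  v20 = b.(0 | 0) | (0 + 0 + 0 | 0) | (0 | b.0) has moves =b=> v26, =b=> v27
  v21 = b.(b.(0 | 0) | (0 + 0 + 0 | 0)) | (0 | 0) has moves =b=> v27
  v22 = 0 | 0 | (0 + 0 + 0 | 0) | (0 | a.b.0) has moves =a=> v26
  v23 = 0 | 0 | (0 + 0 + 0 | 0) | (a.0 | b.0) has moves =a=> v26, =b=> v28
  v24 = b.(0 | 0) | (0 + 0 + 0 | 0) | (a.0 | 0) has moves =a=> v27, =b=> v28
  v25 = 0 | 0 | (0 + 0 + 0 | 0) | (a.a.0 | 0) has moves =a=> v28
  v26 = 0 | 0 | (0 + 0 + 0 | 0) | (0 | b.0) has moves =b=> v29
  v27 = b.(0 | 0) | (0 + 0 + 0 | 0) | (0 | 0) has moves =b=> v29
  v28 = 0 | 0 | (0 + 0 + 0 | 0) | (a.0 | 0) has moves =a=> v29
  v29 = 0 | 0 | (0 + 0 + 0 | 0) | (0 | 0) has moves (no moves)
Run σ = ⟨aaaa⟩ on P: start {u0}
  after a @ step 1: {u1, u2}
  after a @ step 2: {u5, u6, u8}
  after a @ step 3: {u12, u14}
  after a @ step 4: {u20}
  ✓ P
Run σ = ⟨aaaa⟩ on Q: start {v0}
  after a @ step 1: {v1, v2}
  after a @ step 2: {v5, v6}
  after a @ step 3: {v12}
  after a @ step 4: ∅  — Q cannot continue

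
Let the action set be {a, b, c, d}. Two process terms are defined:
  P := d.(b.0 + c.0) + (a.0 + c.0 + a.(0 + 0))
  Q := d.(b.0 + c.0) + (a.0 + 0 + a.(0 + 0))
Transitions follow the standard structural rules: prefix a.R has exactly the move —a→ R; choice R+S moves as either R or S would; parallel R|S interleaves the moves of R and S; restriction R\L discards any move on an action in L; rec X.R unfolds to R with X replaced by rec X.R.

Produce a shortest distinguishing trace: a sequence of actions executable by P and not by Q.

c

P's transition system — 4 states:
  m0 = d.(b.0 + c.0) + (a.0 + c.0 + a.(0 + 0)) has moves =a=> m1, =a=> m2, =c=> m1, =d=> m3
  m1 = 0 has moves stopped
  m2 = 0 + 0 has moves stopped
  m3 = b.0 + c.0 has moves =b=> m1, =c=> m1
Q's transition system — 4 states:
  n0 = d.(b.0 + c.0) + (a.0 + 0 + a.(0 + 0)) has moves =a=> n1, =a=> n2, =d=> n3
  n1 = 0 has moves stopped
  n2 = 0 + 0 has moves stopped
  n3 = b.0 + c.0 has moves =b=> n1, =c=> n1
Run σ = ⟨c⟩ on P: start {m0}
  [1] c ⇒ {m1}
  ✓ P
Run σ = ⟨c⟩ on Q: start {n0}
  [1] c ⇒ no successor for Q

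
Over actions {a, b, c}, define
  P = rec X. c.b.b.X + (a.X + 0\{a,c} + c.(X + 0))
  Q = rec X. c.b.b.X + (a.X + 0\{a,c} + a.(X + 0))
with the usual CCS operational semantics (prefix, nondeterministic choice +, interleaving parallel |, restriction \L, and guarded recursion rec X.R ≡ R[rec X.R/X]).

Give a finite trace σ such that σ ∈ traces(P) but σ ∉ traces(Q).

P's transition system — 4 states:
  m0 = rec X. c.b.b.X + (a.X + 0\{a,c} + c.(X + 0)) → --a--▸ m0, --c--▸ m1, --c--▸ m2
  m1 = (rec X. c.b.b.X + (a.X + 0\{a,c} + c.(X + 0))) + 0 → --a--▸ m0, --c--▸ m1, --c--▸ m2
  m2 = b.b.(rec X. c.b.b.X + (a.X + 0\{a,c} + c.(X + 0))) → --b--▸ m3
  m3 = b.(rec X. c.b.b.X + (a.X + 0\{a,c} + c.(X + 0))) → --b--▸ m0
Q's transition system — 4 states:
  n0 = rec X. c.b.b.X + (a.X + 0\{a,c} + a.(X + 0)) → --a--▸ n0, --a--▸ n1, --c--▸ n2
  n1 = (rec X. c.b.b.X + (a.X + 0\{a,c} + a.(X + 0))) + 0 → --a--▸ n0, --a--▸ n1, --c--▸ n2
  n2 = b.b.(rec X. c.b.b.X + (a.X + 0\{a,c} + a.(X + 0))) → --b--▸ n3
  n3 = b.(rec X. c.b.b.X + (a.X + 0\{a,c} + a.(X + 0))) → --b--▸ n0
Trace ⟨ca⟩ through P, begin at {m0}:
  [1] c ⇒ {m1, m2}
  [2] a ⇒ {m0}
  ✓ P
Trace ⟨ca⟩ through Q, begin at {n0}:
  [1] c ⇒ {n2}
  [2] a ⇒ ∅  — Q cannot continue

ca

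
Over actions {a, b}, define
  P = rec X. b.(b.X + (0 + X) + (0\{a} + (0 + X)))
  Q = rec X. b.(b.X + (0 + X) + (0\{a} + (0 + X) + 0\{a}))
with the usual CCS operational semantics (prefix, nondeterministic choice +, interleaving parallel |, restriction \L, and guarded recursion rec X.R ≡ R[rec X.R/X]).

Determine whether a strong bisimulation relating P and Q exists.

P's transition system — 2 states:
  m0 = rec X. b.(b.X + (0 + X) + (0\{a} + (0 + X))) :: --b--▸ m1
  m1 = b.(rec X. b.(b.X + (0 + X) + (0\{a} + (0 + X)))) + (0 + (rec X. b.(b.X + (0 + X) + (0\{a} + (0 + X))))) + (0\{a} + (0 + (rec X. b.(b.X + (0 + X) + (0\{a} + (0 + X)))))) :: --b--▸ m0, --b--▸ m1
Q's transition system — 2 states:
  n0 = rec X. b.(b.X + (0 + X) + (0\{a} + (0 + X) + 0\{a})) :: --b--▸ n1
  n1 = b.(rec X. b.(b.X + (0 + X) + (0\{a} + (0 + X) + 0\{a}))) + (0 + (rec X. b.(b.X + (0 + X) + (0\{a} + (0 + X) + 0\{a})))) + (0\{a} + (0 + (rec X. b.(b.X + (0 + X) + (0\{a} + (0 + X) + 0\{a})))) + 0\{a}) :: --b--▸ n0, --b--▸ n1
Bisimilarity quotient blocks:
  B0 = {m0, m1, n0, n1}
m0 ∈ B0, n0 ∈ B0 → same block

YES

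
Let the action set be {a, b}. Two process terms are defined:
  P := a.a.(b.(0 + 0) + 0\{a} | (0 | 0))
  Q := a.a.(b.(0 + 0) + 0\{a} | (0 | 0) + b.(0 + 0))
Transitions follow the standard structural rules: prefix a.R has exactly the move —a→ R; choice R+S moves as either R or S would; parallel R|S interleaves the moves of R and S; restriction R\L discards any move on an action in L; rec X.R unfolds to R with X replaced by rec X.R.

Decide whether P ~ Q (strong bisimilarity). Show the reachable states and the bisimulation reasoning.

bisimilar

LTS(P): 4 reachable states
  m0 = a.a.(b.(0 + 0) + 0\{a} | (0 | 0)) :: =a=> m1
  m1 = a.(b.(0 + 0) + 0\{a} | (0 | 0)) :: =a=> m2
  m2 = b.(0 + 0) + 0\{a} | (0 | 0) :: =b=> m3
  m3 = 0 + 0 :: ·
LTS(Q): 4 reachable states
  n0 = a.a.(b.(0 + 0) + 0\{a} | (0 | 0) + b.(0 + 0)) :: =a=> n1
  n1 = a.(b.(0 + 0) + 0\{a} | (0 | 0) + b.(0 + 0)) :: =a=> n2
  n2 = b.(0 + 0) + 0\{a} | (0 | 0) + b.(0 + 0) :: =b=> n3
  n3 = 0 + 0 :: ·
Coarsest stable partition (strong bisimilarity classes):
  B0 = {m0, n0}
  B1 = {m1, n1}
  B2 = {m2, n2}
  B3 = {m3, n3}
m0 ∈ B0, n0 ∈ B0 → same block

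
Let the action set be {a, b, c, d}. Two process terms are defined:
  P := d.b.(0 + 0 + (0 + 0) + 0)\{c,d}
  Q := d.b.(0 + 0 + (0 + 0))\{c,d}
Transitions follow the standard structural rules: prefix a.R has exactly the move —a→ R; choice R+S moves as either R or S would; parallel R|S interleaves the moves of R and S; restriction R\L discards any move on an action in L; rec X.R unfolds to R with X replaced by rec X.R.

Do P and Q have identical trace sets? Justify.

LTS(P): 3 reachable states
  m0 = d.b.(0 + 0 + (0 + 0) + 0)\{c,d} | ··d··> m1
  m1 = b.(0 + 0 + (0 + 0) + 0)\{c,d} | ··b··> m2
  m2 = (0 + 0 + (0 + 0) + 0)\{c,d} | ·
LTS(Q): 3 reachable states
  n0 = d.b.(0 + 0 + (0 + 0))\{c,d} | ··d··> n1
  n1 = b.(0 + 0 + (0 + 0))\{c,d} | ··b··> n2
  n2 = (0 + 0 + (0 + 0))\{c,d} | ·
Bisimilarity quotient blocks:
  B0 = {m0, n0}
  B1 = {m1, n1}
  B2 = {m2, n2}
m0 ∈ B0, n0 ∈ B0 → same block
Bisimilar ⇒ trace-equivalent.

YES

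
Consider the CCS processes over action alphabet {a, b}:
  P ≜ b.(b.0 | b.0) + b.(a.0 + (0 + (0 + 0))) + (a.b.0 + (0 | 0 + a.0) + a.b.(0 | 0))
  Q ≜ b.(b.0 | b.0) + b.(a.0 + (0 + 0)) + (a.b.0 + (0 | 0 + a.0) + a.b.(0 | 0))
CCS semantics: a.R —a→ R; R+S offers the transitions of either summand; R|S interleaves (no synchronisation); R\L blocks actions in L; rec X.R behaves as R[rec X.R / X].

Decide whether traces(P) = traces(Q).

trace-equivalent

P's transition system — 9 states:
  u0 = b.(b.0 | b.0) + b.(a.0 + (0 + (0 + 0))) + (a.b.0 + (0 | 0 + a.0) + a.b.(0 | 0)) :: --a--▸ u1, --a--▸ u2, --a--▸ u3, --b--▸ u4, --b--▸ u5
  u1 = 0 :: deadlocked
  u2 = b.(0 | 0) :: --b--▸ u6
  u3 = b.0 :: --b--▸ u1
  u4 = a.0 + (0 + (0 + 0)) :: --a--▸ u1
  u5 = b.0 | b.0 :: --b--▸ u7, --b--▸ u8
  u6 = 0 | 0 :: deadlocked
  u7 = 0 | b.0 :: --b--▸ u6
  u8 = b.0 | 0 :: --b--▸ u6
Q's transition system — 9 states:
  v0 = b.(b.0 | b.0) + b.(a.0 + (0 + 0)) + (a.b.0 + (0 | 0 + a.0) + a.b.(0 | 0)) :: --a--▸ v1, --a--▸ v2, --a--▸ v3, --b--▸ v4, --b--▸ v5
  v1 = 0 :: deadlocked
  v2 = b.(0 | 0) :: --b--▸ v6
  v3 = b.0 :: --b--▸ v1
  v4 = a.0 + (0 + 0) :: --a--▸ v1
  v5 = b.0 | b.0 :: --b--▸ v7, --b--▸ v8
  v6 = 0 | 0 :: deadlocked
  v7 = 0 | b.0 :: --b--▸ v6
  v8 = b.0 | 0 :: --b--▸ v6
Coarsest stable partition (strong bisimilarity classes):
  B0 = {u0, v0}
  B1 = {u4, v4}
  B2 = {u1, u6, v1, v6}
  B3 = {u5, v5}
  B4 = {u2, u3, u7, u8, v2, v3, v7, v8}
u0 ∈ B0, v0 ∈ B0 → same block
Bisimilar ⇒ trace-equivalent.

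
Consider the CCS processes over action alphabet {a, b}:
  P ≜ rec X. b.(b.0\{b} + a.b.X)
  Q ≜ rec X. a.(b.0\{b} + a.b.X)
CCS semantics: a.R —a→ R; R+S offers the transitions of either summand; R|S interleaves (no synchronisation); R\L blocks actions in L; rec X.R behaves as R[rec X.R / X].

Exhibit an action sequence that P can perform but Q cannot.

Reachable graph of P (4 states):
  s0 = rec X. b.(b.0\{b} + a.b.X) has moves —b→ s1
  s1 = b.0\{b} + a.b.(rec X. b.(b.0\{b} + a.b.X)) has moves —a→ s2, —b→ s3
  s2 = b.(rec X. b.(b.0\{b} + a.b.X)) has moves —b→ s0
  s3 = 0\{b} has moves deadlocked
Reachable graph of Q (4 states):
  t0 = rec X. a.(b.0\{b} + a.b.X) has moves —a→ t1
  t1 = b.0\{b} + a.b.(rec X. a.(b.0\{b} + a.b.X)) has moves —a→ t2, —b→ t3
  t2 = b.(rec X. a.(b.0\{b} + a.b.X)) has moves —b→ t0
  t3 = 0\{b} has moves deadlocked
Run σ = ⟨b⟩ on P: start {s0}
  [1] b ⇒ {s1}
  ✓ P
Run σ = ⟨b⟩ on Q: start {t0}
  [1] b ⇒ ∅ (Q stuck)

b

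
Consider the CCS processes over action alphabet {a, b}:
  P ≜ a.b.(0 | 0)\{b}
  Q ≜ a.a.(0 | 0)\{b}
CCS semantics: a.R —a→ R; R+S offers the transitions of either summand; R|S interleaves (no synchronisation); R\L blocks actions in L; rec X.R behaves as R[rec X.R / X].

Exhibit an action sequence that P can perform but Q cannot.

LTS(P): 3 reachable states
  u0 = a.b.(0 | 0)\{b} → -a-> u1
  u1 = b.(0 | 0)\{b} → -b-> u2
  u2 = (0 | 0)\{b} → ·
LTS(Q): 3 reachable states
  v0 = a.a.(0 | 0)\{b} → -a-> v1
  v1 = a.(0 | 0)\{b} → -a-> v2
  v2 = (0 | 0)\{b} → ·
Executing ab from P (initial set {u0}):
  [1] a ⇒ {u1}
  [2] b ⇒ {u2}
  ✓ P
Executing ab from Q (initial set {v0}):
  [1] a ⇒ {v1}
  [2] b ⇒ no successor for Q

ab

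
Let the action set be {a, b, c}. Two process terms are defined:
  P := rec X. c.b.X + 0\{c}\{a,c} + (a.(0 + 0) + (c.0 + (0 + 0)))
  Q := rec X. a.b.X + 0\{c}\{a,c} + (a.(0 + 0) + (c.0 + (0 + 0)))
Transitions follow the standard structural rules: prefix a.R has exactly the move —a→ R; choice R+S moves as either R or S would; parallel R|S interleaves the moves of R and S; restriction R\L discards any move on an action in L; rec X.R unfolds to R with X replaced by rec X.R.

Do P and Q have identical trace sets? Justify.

LTS(P): 4 reachable states
  s0 = rec X. c.b.X + 0\{c}\{a,c} + (a.(0 + 0) + (c.0 + (0 + 0))) | -a-> s1, -c-> s2, -c-> s3
  s1 = 0 + 0 | ∅
  s2 = 0 | ∅
  s3 = b.(rec X. c.b.X + 0\{c}\{a,c} + (a.(0 + 0) + (c.0 + (0 + 0)))) | -b-> s0
LTS(Q): 4 reachable states
  t0 = rec X. a.b.X + 0\{c}\{a,c} + (a.(0 + 0) + (c.0 + (0 + 0))) | -a-> t1, -a-> t2, -c-> t3
  t1 = 0 + 0 | ∅
  t2 = b.(rec X. a.b.X + 0\{c}\{a,c} + (a.(0 + 0) + (c.0 + (0 + 0)))) | -b-> t0
  t3 = 0 | ∅
Trace ⟨cb⟩ through P, begin at {s0}:
  step 1 (c): {s2, s3}
  step 2 (b): {s0}
  P completes σ.
Trace ⟨cb⟩ through Q, begin at {t0}:
  step 1 (c): {t3}
  step 2 (b): ∅ (Q stuck)

NO — witness ⟨cb⟩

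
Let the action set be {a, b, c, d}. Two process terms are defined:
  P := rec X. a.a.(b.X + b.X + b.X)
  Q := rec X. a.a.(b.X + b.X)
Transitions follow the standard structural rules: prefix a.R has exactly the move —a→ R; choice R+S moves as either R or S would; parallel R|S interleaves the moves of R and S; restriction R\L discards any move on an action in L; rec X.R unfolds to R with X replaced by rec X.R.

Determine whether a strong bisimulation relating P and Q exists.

LTS(P): 3 reachable states
  p0 = rec X. a.a.(b.X + b.X + b.X) has moves --a--▸ p1
  p1 = a.(b.(rec X. a.a.(b.X + b.X + b.X)) + b.(rec X. a.a.(b.X + b.X + b.X)) + b.(rec X. a.a.(b.X + b.X + b.X))) has moves --a--▸ p2
  p2 = b.(rec X. a.a.(b.X + b.X + b.X)) + b.(rec X. a.a.(b.X + b.X + b.X)) + b.(rec X. a.a.(b.X + b.X + b.X)) has moves --b--▸ p0
LTS(Q): 3 reachable states
  q0 = rec X. a.a.(b.X + b.X) has moves --a--▸ q1
  q1 = a.(b.(rec X. a.a.(b.X + b.X)) + b.(rec X. a.a.(b.X + b.X))) has moves --a--▸ q2
  q2 = b.(rec X. a.a.(b.X + b.X)) + b.(rec X. a.a.(b.X + b.X)) has moves --b--▸ q0
Partition-refinement fixed point:
  B0 = {p0, q0}
  B1 = {p1, q1}
  B2 = {p2, q2}
p0 ∈ B0, q0 ∈ B0 → same block

P ~ Q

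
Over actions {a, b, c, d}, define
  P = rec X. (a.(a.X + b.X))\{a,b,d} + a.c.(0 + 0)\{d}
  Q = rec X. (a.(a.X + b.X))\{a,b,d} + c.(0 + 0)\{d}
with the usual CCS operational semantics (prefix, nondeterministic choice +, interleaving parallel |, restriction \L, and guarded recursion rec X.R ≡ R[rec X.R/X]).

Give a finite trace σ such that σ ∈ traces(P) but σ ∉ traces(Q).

Reachable graph of P (3 states):
  m0 = rec X. (a.(a.X + b.X))\{a,b,d} + a.c.(0 + 0)\{d} → =a=> m1
  m1 = c.(0 + 0)\{d} → =c=> m2
  m2 = (0 + 0)\{d} → deadlocked
Reachable graph of Q (2 states):
  n0 = rec X. (a.(a.X + b.X))\{a,b,d} + c.(0 + 0)\{d} → =c=> n1
  n1 = (0 + 0)\{d} → deadlocked
Trace ⟨a⟩ through P, begin at {m0}:
  [1] a ⇒ {m1}
  ✓ P
Trace ⟨a⟩ through Q, begin at {n0}:
  [1] a ⇒ no successor for Q

a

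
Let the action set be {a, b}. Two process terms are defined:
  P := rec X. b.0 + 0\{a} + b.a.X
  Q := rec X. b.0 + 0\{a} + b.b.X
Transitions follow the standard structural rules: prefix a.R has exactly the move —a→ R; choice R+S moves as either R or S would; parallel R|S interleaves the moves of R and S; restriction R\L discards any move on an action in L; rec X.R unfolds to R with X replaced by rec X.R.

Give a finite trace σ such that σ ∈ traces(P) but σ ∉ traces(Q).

ba

LTS(P): 3 reachable states
  u0 = rec X. b.0 + 0\{a} + b.a.X :: -b-> u1, -b-> u2
  u1 = 0 :: (no moves)
  u2 = a.(rec X. b.0 + 0\{a} + b.a.X) :: -a-> u0
LTS(Q): 3 reachable states
  v0 = rec X. b.0 + 0\{a} + b.b.X :: -b-> v1, -b-> v2
  v1 = 0 :: (no moves)
  v2 = b.(rec X. b.0 + 0\{a} + b.b.X) :: -b-> v0
Run σ = ⟨ba⟩ on P: start {u0}
  after b @ step 1: {u1, u2}
  after a @ step 2: {u0}
  ✓ P
Run σ = ⟨ba⟩ on Q: start {v0}
  after b @ step 1: {v1, v2}
  after a @ step 2: ∅  — Q cannot continue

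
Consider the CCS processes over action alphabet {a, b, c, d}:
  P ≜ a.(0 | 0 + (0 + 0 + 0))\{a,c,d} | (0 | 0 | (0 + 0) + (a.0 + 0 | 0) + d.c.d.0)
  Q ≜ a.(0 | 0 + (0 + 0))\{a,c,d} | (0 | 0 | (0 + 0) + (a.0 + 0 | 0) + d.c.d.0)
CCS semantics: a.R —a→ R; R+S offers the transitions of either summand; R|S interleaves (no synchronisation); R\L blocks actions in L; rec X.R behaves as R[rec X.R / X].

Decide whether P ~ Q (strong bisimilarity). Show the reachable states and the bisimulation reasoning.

P's transition system — 8 states:
  p0 = a.(0 | 0 + (0 + 0 + 0))\{a,c,d} | (0 | 0 | (0 + 0) + (a.0 + 0 | 0) + d.c.d.0) → -a-> p1, -a-> p2, -d-> p3
  p1 = (0 | 0 + (0 + 0 + 0))\{a,c,d} | (0 | 0 | (0 + 0) + (a.0 + 0 | 0) + d.c.d.0) → -a-> p4, -d-> p5
  p2 = a.(0 | 0 + (0 + 0 + 0))\{a,c,d} | 0 → -a-> p4
  p3 = a.(0 | 0 + (0 + 0 + 0))\{a,c,d} | c.d.0 → -a-> p5, -c-> p6
  p4 = (0 | 0 + (0 + 0 + 0))\{a,c,d} | 0 → ·
  p5 = (0 | 0 + (0 + 0 + 0))\{a,c,d} | c.d.0 → -c-> p7
  p6 = a.(0 | 0 + (0 + 0 + 0))\{a,c,d} | d.0 → -a-> p7, -d-> p2
  p7 = (0 | 0 + (0 + 0 + 0))\{a,c,d} | d.0 → -d-> p4
Q's transition system — 8 states:
  q0 = a.(0 | 0 + (0 + 0))\{a,c,d} | (0 | 0 | (0 + 0) + (a.0 + 0 | 0) + d.c.d.0) → -a-> q1, -a-> q2, -d-> q3
  q1 = (0 | 0 + (0 + 0))\{a,c,d} | (0 | 0 | (0 + 0) + (a.0 + 0 | 0) + d.c.d.0) → -a-> q4, -d-> q5
  q2 = a.(0 | 0 + (0 + 0))\{a,c,d} | 0 → -a-> q4
  q3 = a.(0 | 0 + (0 + 0))\{a,c,d} | c.d.0 → -a-> q5, -c-> q6
  q4 = (0 | 0 + (0 + 0))\{a,c,d} | 0 → ·
  q5 = (0 | 0 + (0 + 0))\{a,c,d} | c.d.0 → -c-> q7
  q6 = a.(0 | 0 + (0 + 0))\{a,c,d} | d.0 → -a-> q7, -d-> q2
  q7 = (0 | 0 + (0 + 0))\{a,c,d} | d.0 → -d-> q4
Bisimilarity quotient blocks:
  B0 = {p0, q0}
  B1 = {p3, q3}
  B2 = {p5, q5}
  B3 = {p7, q7}
  B4 = {p4, q4}
  B5 = {p6, q6}
  B6 = {p2, q2}
  B7 = {p1, q1}
p0 ∈ B0, q0 ∈ B0 → same block

bisimilar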